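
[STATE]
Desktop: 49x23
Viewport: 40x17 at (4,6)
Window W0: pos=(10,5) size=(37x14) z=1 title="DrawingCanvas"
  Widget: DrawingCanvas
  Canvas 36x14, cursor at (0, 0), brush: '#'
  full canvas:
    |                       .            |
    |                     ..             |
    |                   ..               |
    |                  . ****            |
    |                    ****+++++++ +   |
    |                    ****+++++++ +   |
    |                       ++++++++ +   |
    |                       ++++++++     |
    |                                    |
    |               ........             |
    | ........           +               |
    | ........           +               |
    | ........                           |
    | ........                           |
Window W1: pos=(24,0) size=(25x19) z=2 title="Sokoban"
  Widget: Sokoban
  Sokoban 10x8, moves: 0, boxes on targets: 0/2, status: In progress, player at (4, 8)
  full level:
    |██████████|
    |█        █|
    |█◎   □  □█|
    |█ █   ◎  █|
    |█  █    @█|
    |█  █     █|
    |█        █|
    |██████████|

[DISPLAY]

      ┃ DrawingCanva┃█ █   ◎  █         
      ┠─────────────┃█  █    @█         
      ┃+            ┃█  █     █         
      ┃             ┃█        █         
      ┃             ┃██████████         
      ┃             ┃Moves: 0  0/2      
      ┃             ┃                   
      ┃             ┃                   
      ┃             ┃                   
      ┃             ┃                   
      ┃             ┃                   
      ┃             ┃                   
      ┗━━━━━━━━━━━━━┗━━━━━━━━━━━━━━━━━━━
                                        
                                        
                                        
                                        


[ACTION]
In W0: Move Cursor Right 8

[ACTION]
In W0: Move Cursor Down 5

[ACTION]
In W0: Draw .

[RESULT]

      ┃ DrawingCanva┃█ █   ◎  █         
      ┠─────────────┃█  █    @█         
      ┃             ┃█  █     █         
      ┃             ┃█        █         
      ┃             ┃██████████         
      ┃             ┃Moves: 0  0/2      
      ┃             ┃                   
      ┃        .    ┃                   
      ┃             ┃                   
      ┃             ┃                   
      ┃             ┃                   
      ┃             ┃                   
      ┗━━━━━━━━━━━━━┗━━━━━━━━━━━━━━━━━━━
                                        
                                        
                                        
                                        


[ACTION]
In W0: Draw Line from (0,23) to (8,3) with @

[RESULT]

      ┃ DrawingCanva┃█ █   ◎  █         
      ┠─────────────┃█  █    @█         
      ┃             ┃█  █     █         
      ┃             ┃█        █         
      ┃             ┃██████████         
      ┃             ┃Moves: 0  0/2      
      ┃            @┃                   
      ┃        . @@ ┃                   
      ┃       @@@   ┃                   
      ┃     @@      ┃                   
      ┃   @@        ┃                   
      ┃             ┃                   
      ┗━━━━━━━━━━━━━┗━━━━━━━━━━━━━━━━━━━
                                        
                                        
                                        
                                        


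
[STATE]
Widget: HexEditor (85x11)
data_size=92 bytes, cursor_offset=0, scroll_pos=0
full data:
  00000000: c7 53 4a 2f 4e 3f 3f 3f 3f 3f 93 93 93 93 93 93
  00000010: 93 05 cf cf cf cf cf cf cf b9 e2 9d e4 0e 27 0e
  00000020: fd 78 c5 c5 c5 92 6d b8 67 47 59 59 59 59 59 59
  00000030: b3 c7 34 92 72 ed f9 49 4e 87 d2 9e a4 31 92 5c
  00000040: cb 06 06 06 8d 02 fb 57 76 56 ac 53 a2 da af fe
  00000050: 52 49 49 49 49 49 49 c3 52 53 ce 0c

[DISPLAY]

00000000  C7 53 4a 2f 4e 3f 3f 3f  3f 3f 93 93 93 93 93 93  |.SJ/N?????......|       
00000010  93 05 cf cf cf cf cf cf  cf b9 e2 9d e4 0e 27 0e  |..............'.|       
00000020  fd 78 c5 c5 c5 92 6d b8  67 47 59 59 59 59 59 59  |.x....m.gGYYYYYY|       
00000030  b3 c7 34 92 72 ed f9 49  4e 87 d2 9e a4 31 92 5c  |..4.r..IN....1.\|       
00000040  cb 06 06 06 8d 02 fb 57  76 56 ac 53 a2 da af fe  |.......WvV.S....|       
00000050  52 49 49 49 49 49 49 c3  52 53 ce 0c              |RIIIIII.RS..    |       
                                                                                     
                                                                                     
                                                                                     
                                                                                     
                                                                                     


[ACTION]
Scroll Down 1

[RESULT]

00000010  93 05 cf cf cf cf cf cf  cf b9 e2 9d e4 0e 27 0e  |..............'.|       
00000020  fd 78 c5 c5 c5 92 6d b8  67 47 59 59 59 59 59 59  |.x....m.gGYYYYYY|       
00000030  b3 c7 34 92 72 ed f9 49  4e 87 d2 9e a4 31 92 5c  |..4.r..IN....1.\|       
00000040  cb 06 06 06 8d 02 fb 57  76 56 ac 53 a2 da af fe  |.......WvV.S....|       
00000050  52 49 49 49 49 49 49 c3  52 53 ce 0c              |RIIIIII.RS..    |       
                                                                                     
                                                                                     
                                                                                     
                                                                                     
                                                                                     
                                                                                     


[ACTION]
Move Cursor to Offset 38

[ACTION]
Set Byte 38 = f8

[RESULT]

00000010  93 05 cf cf cf cf cf cf  cf b9 e2 9d e4 0e 27 0e  |..............'.|       
00000020  fd 78 c5 c5 c5 92 F8 b8  67 47 59 59 59 59 59 59  |.x......gGYYYYYY|       
00000030  b3 c7 34 92 72 ed f9 49  4e 87 d2 9e a4 31 92 5c  |..4.r..IN....1.\|       
00000040  cb 06 06 06 8d 02 fb 57  76 56 ac 53 a2 da af fe  |.......WvV.S....|       
00000050  52 49 49 49 49 49 49 c3  52 53 ce 0c              |RIIIIII.RS..    |       
                                                                                     
                                                                                     
                                                                                     
                                                                                     
                                                                                     
                                                                                     


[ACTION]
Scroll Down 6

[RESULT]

00000050  52 49 49 49 49 49 49 c3  52 53 ce 0c              |RIIIIII.RS..    |       
                                                                                     
                                                                                     
                                                                                     
                                                                                     
                                                                                     
                                                                                     
                                                                                     
                                                                                     
                                                                                     
                                                                                     


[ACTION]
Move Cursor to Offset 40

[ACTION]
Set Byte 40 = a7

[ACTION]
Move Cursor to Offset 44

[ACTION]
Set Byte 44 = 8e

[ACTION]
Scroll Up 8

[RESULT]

00000000  c7 53 4a 2f 4e 3f 3f 3f  3f 3f 93 93 93 93 93 93  |.SJ/N?????......|       
00000010  93 05 cf cf cf cf cf cf  cf b9 e2 9d e4 0e 27 0e  |..............'.|       
00000020  fd 78 c5 c5 c5 92 f8 b8  a7 47 59 59 8E 59 59 59  |.x.......GYY.YYY|       
00000030  b3 c7 34 92 72 ed f9 49  4e 87 d2 9e a4 31 92 5c  |..4.r..IN....1.\|       
00000040  cb 06 06 06 8d 02 fb 57  76 56 ac 53 a2 da af fe  |.......WvV.S....|       
00000050  52 49 49 49 49 49 49 c3  52 53 ce 0c              |RIIIIII.RS..    |       
                                                                                     
                                                                                     
                                                                                     
                                                                                     
                                                                                     


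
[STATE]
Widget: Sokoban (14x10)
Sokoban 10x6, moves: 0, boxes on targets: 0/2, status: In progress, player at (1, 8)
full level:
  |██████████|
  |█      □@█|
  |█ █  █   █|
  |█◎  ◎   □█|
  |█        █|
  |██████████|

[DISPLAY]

██████████    
█      □@█    
█ █  █   █    
█◎  ◎   □█    
█        █    
██████████    
Moves: 0  0/2 
              
              
              


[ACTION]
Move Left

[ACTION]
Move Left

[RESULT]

██████████    
█    □@  █    
█ █  █   █    
█◎  ◎   □█    
█        █    
██████████    
Moves: 2  0/2 
              
              
              


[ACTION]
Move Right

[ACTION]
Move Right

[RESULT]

██████████    
█    □  @█    
█ █  █   █    
█◎  ◎   □█    
█        █    
██████████    
Moves: 4  0/2 
              
              
              


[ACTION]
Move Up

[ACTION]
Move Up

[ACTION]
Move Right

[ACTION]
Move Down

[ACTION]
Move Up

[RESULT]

██████████    
█    □  @█    
█ █  █   █    
█◎  ◎   □█    
█        █    
██████████    
Moves: 6  0/2 
              
              
              


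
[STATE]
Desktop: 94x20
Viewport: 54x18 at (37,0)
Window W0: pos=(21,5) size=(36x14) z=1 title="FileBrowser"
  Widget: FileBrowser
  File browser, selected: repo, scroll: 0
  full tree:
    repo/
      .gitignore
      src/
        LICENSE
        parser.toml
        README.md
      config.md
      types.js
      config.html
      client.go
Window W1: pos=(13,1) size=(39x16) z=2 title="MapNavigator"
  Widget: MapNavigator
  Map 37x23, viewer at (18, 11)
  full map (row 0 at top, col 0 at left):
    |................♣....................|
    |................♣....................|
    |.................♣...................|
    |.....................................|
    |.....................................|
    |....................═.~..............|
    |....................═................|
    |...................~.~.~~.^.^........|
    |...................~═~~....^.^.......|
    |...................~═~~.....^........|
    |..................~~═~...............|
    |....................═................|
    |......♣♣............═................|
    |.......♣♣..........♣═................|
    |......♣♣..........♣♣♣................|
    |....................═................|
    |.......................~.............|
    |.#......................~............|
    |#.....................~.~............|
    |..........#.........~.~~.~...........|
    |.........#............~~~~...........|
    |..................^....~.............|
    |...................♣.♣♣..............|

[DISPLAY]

                                                      
━━━━━━━━━━━━━━┓                                       
              ┃                                       
──────────────┨                                       
..............┃                                       
..............┃━━━━┓                                  
~~.^.^........┃    ┃                                  
....^.^.......┃────┨                                  
.....^........┃    ┃                                  
..............┃    ┃                                  
..............┃    ┃                                  
..............┃    ┃                                  
..............┃    ┃                                  
..............┃    ┃                                  
..............┃    ┃                                  
~.............┃    ┃                                  
━━━━━━━━━━━━━━┛    ┃                                  
                   ┃                                  


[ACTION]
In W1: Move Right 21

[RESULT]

                                                      
━━━━━━━━━━━━━━┓                                       
              ┃                                       
──────────────┨                                       
              ┃                                       
              ┃━━━━┓                                  
              ┃    ┃                                  
              ┃────┨                                  
              ┃    ┃                                  
              ┃    ┃                                  
              ┃    ┃                                  
              ┃    ┃                                  
              ┃    ┃                                  
              ┃    ┃                                  
              ┃    ┃                                  
              ┃    ┃                                  
━━━━━━━━━━━━━━┛    ┃                                  
                   ┃                                  


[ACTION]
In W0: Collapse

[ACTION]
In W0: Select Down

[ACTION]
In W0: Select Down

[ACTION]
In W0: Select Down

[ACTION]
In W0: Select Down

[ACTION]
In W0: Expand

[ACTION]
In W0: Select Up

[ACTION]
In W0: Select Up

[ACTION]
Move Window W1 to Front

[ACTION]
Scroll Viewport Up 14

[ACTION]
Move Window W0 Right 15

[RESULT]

                                                      
━━━━━━━━━━━━━━┓                                       
              ┃                                       
──────────────┨                                       
              ┃                                       
              ┃━━━━━━━━━━━━━━━━━━━┓                   
              ┃                   ┃                   
              ┃───────────────────┨                   
              ┃                   ┃                   
              ┃                   ┃                   
              ┃                   ┃                   
              ┃                   ┃                   
              ┃                   ┃                   
              ┃                   ┃                   
              ┃                   ┃                   
              ┃                   ┃                   
━━━━━━━━━━━━━━┛                   ┃                   
                                  ┃                   


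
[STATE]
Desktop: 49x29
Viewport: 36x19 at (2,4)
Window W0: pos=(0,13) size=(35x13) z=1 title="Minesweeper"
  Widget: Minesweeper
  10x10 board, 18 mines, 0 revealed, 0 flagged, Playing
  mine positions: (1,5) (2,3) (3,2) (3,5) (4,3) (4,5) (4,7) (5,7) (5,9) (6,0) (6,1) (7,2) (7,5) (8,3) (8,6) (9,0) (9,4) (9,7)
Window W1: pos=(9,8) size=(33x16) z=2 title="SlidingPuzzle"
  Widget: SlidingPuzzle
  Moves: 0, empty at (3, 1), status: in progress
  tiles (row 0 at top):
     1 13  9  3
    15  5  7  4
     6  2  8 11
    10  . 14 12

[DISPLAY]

                                    
                                    
                                    
                                    
       ┏━━━━━━━━━━━━━━━━━━━━━━━━━━━━
       ┃ SlidingPuzzle              
       ┠────────────────────────────
       ┃┌────┬────┬────┬────┐       
       ┃│  1 │ 13 │  9 │  3 │       
━━━━━━━┃├────┼────┼────┼────┤       
Mineswe┃│ 15 │  5 │  7 │  4 │       
───────┃├────┼────┼────┼────┤       
■■■■■■■┃│  6 │  2 │  8 │ 11 │       
■■■■■■■┃├────┼────┼────┼────┤       
■■■■■■■┃│ 10 │    │ 14 │ 12 │       
■■■■■■■┃└────┴────┴────┴────┘       
■■■■■■■┃Moves: 0                    
■■■■■■■┃                            
■■■■■■■┃                            


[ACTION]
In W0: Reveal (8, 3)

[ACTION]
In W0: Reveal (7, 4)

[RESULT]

                                    
                                    
                                    
                                    
       ┏━━━━━━━━━━━━━━━━━━━━━━━━━━━━
       ┃ SlidingPuzzle              
       ┠────────────────────────────
       ┃┌────┬────┬────┬────┐       
       ┃│  1 │ 13 │  9 │  3 │       
━━━━━━━┃├────┼────┼────┼────┤       
Mineswe┃│ 15 │  5 │  7 │  4 │       
───────┃├────┼────┼────┼────┤       
■■■■■■■┃│  6 │  2 │  8 │ 11 │       
■■■■✹■■┃├────┼────┼────┼────┤       
■■✹■■■■┃│ 10 │    │ 14 │ 12 │       
■✹■■✹■■┃└────┴────┴────┴────┘       
■■✹■✹■✹┃Moves: 0                    
■■■■■■✹┃                            
✹■■■■■■┃                            


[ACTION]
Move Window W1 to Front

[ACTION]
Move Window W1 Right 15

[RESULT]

                                    
                                    
                                    
                                    
              ┏━━━━━━━━━━━━━━━━━━━━━
              ┃ SlidingPuzzle       
              ┠─────────────────────
              ┃┌────┬────┬────┬────┐
              ┃│  1 │ 13 │  9 │  3 │
━━━━━━━━━━━━━━┃├────┼────┼────┼────┤
Minesweeper   ┃│ 15 │  5 │  7 │  4 │
──────────────┃├────┼────┼────┼────┤
■■■■■■■■■     ┃│  6 │  2 │  8 │ 11 │
■■■■✹■■■■     ┃├────┼────┼────┼────┤
■■✹■■■■■■     ┃│ 10 │    │ 14 │ 12 │
■✹■■✹■■■■     ┃└────┴────┴────┴────┘
■■✹■✹■✹■■     ┃Moves: 0             
■■■■■■✹■✹     ┃                     
✹■■■■■■■■     ┃                     


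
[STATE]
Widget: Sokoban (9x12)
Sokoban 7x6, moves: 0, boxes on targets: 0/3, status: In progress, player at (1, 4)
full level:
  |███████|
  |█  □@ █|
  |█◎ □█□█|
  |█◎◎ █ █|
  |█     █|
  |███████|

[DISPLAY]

███████  
█  □@ █  
█◎ □█□█  
█◎◎ █ █  
█     █  
███████  
Moves: 0 
         
         
         
         
         


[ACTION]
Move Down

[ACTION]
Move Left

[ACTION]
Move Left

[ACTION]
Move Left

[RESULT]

███████  
█□@   █  
█◎ □█□█  
█◎◎ █ █  
█     █  
███████  
Moves: 2 
         
         
         
         
         


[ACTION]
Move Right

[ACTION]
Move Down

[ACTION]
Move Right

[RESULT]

███████  
█□    █  
█◎ @█□█  
█◎◎□█ █  
█     █  
███████  
Moves: 4 
         
         
         
         
         


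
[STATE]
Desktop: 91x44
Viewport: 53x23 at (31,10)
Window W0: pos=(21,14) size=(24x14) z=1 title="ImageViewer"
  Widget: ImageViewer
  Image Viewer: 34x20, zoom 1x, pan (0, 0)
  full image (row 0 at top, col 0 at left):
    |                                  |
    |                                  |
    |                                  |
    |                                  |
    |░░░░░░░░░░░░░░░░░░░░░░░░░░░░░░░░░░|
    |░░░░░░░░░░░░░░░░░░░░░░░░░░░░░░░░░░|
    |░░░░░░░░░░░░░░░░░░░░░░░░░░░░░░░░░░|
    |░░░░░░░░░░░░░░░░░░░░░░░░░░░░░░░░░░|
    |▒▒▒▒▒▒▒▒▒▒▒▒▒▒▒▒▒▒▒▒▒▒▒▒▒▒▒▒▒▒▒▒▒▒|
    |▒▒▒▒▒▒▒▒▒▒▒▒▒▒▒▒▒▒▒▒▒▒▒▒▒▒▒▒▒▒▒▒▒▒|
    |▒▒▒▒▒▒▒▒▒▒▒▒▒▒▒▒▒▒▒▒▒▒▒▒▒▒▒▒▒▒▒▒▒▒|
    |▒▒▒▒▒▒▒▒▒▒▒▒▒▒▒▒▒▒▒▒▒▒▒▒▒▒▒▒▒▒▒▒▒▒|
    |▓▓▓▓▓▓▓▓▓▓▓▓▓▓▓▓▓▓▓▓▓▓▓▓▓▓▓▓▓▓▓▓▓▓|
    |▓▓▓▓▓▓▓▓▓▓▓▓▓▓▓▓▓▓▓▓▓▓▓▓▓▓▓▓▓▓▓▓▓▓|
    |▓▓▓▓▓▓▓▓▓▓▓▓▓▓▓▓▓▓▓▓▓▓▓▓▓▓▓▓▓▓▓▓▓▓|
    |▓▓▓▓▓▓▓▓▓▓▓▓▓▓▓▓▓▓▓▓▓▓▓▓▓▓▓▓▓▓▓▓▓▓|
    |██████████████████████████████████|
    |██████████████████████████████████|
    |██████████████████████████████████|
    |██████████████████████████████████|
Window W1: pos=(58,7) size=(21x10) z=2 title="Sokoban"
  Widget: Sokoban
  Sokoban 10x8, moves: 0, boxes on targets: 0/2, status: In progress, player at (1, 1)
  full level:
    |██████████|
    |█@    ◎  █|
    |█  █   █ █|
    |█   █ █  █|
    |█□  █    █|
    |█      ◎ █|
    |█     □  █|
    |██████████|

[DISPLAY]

                           ┃██████████         ┃     
                           ┃█@    ◎  █         ┃     
                           ┃█  █   █ █         ┃     
                           ┃█   █ █  █         ┃     
━━━━━━━━━━━━━┓             ┃█□  █    █         ┃     
wer          ┃             ┃█      ◎ █         ┃     
─────────────┨             ┗━━━━━━━━━━━━━━━━━━━┛     
             ┃                                       
             ┃                                       
             ┃                                       
             ┃                                       
░░░░░░░░░░░░░┃                                       
░░░░░░░░░░░░░┃                                       
░░░░░░░░░░░░░┃                                       
░░░░░░░░░░░░░┃                                       
▒▒▒▒▒▒▒▒▒▒▒▒▒┃                                       
▒▒▒▒▒▒▒▒▒▒▒▒▒┃                                       
━━━━━━━━━━━━━┛                                       
                                                     
                                                     
                                                     
                                                     
                                                     


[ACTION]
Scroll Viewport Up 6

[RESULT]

                                                     
                                                     
                                                     
                           ┏━━━━━━━━━━━━━━━━━━━┓     
                           ┃ Sokoban           ┃     
                           ┠───────────────────┨     
                           ┃██████████         ┃     
                           ┃█@    ◎  █         ┃     
                           ┃█  █   █ █         ┃     
                           ┃█   █ █  █         ┃     
━━━━━━━━━━━━━┓             ┃█□  █    █         ┃     
wer          ┃             ┃█      ◎ █         ┃     
─────────────┨             ┗━━━━━━━━━━━━━━━━━━━┛     
             ┃                                       
             ┃                                       
             ┃                                       
             ┃                                       
░░░░░░░░░░░░░┃                                       
░░░░░░░░░░░░░┃                                       
░░░░░░░░░░░░░┃                                       
░░░░░░░░░░░░░┃                                       
▒▒▒▒▒▒▒▒▒▒▒▒▒┃                                       
▒▒▒▒▒▒▒▒▒▒▒▒▒┃                                       


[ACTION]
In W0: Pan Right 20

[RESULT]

                                                     
                                                     
                                                     
                           ┏━━━━━━━━━━━━━━━━━━━┓     
                           ┃ Sokoban           ┃     
                           ┠───────────────────┨     
                           ┃██████████         ┃     
                           ┃█@    ◎  █         ┃     
                           ┃█  █   █ █         ┃     
                           ┃█   █ █  █         ┃     
━━━━━━━━━━━━━┓             ┃█□  █    █         ┃     
wer          ┃             ┃█      ◎ █         ┃     
─────────────┨             ┗━━━━━━━━━━━━━━━━━━━┛     
             ┃                                       
             ┃                                       
             ┃                                       
             ┃                                       
░░░░░        ┃                                       
░░░░░        ┃                                       
░░░░░        ┃                                       
░░░░░        ┃                                       
▒▒▒▒▒        ┃                                       
▒▒▒▒▒        ┃                                       


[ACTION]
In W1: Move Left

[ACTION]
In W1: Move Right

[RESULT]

                                                     
                                                     
                                                     
                           ┏━━━━━━━━━━━━━━━━━━━┓     
                           ┃ Sokoban           ┃     
                           ┠───────────────────┨     
                           ┃██████████         ┃     
                           ┃█ @   ◎  █         ┃     
                           ┃█  █   █ █         ┃     
                           ┃█   █ █  █         ┃     
━━━━━━━━━━━━━┓             ┃█□  █    █         ┃     
wer          ┃             ┃█      ◎ █         ┃     
─────────────┨             ┗━━━━━━━━━━━━━━━━━━━┛     
             ┃                                       
             ┃                                       
             ┃                                       
             ┃                                       
░░░░░        ┃                                       
░░░░░        ┃                                       
░░░░░        ┃                                       
░░░░░        ┃                                       
▒▒▒▒▒        ┃                                       
▒▒▒▒▒        ┃                                       


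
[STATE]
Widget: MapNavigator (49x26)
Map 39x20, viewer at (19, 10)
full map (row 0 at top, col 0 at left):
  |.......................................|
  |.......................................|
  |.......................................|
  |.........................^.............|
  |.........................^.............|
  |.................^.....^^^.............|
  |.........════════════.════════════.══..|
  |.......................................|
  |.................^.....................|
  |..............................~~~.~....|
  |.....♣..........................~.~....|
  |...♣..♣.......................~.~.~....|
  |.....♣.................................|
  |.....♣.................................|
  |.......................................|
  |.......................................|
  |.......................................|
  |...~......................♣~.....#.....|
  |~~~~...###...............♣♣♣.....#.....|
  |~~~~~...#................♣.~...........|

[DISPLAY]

                                                 
                                                 
                                                 
     .......................................     
     .......................................     
     .......................................     
     .........................^.............     
     .........................^.............     
     .................^.....^^^.............     
     .........════════════.════════════.══..     
     .......................................     
     .................^.....................     
     ..............................~~~.~....     
     .....♣.............@............~.~....     
     ...♣..♣.......................~.~.~....     
     .....♣.................................     
     .....♣.................................     
     .......................................     
     .......................................     
     .......................................     
     ...~......................♣~.....#.....     
     ~~~~...###...............♣♣♣.....#.....     
     ~~~~~...#................♣.~...........     
                                                 
                                                 
                                                 


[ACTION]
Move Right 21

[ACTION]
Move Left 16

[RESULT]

                                                 
                                                 
                                                 
  .......................................        
  .......................................        
  .......................................        
  .........................^.............        
  .........................^.............        
  .................^.....^^^.............        
  .........════════════.════════════.══..        
  .......................................        
  .................^.....................        
  ..............................~~~.~....        
  .....♣................@.........~.~....        
  ...♣..♣.......................~.~.~....        
  .....♣.................................        
  .....♣.................................        
  .......................................        
  .......................................        
  .......................................        
  ...~......................♣~.....#.....        
  ~~~~...###...............♣♣♣.....#.....        
  ~~~~~...#................♣.~...........        
                                                 
                                                 
                                                 


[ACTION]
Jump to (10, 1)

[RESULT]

                                                 
                                                 
                                                 
                                                 
                                                 
                                                 
                                                 
                                                 
                                                 
                                                 
                                                 
                                                 
              ...................................
              ..........@........................
              ...................................
              .........................^.........
              .........................^.........
              .................^.....^^^.........
              .........════════════.════════════.
              ...................................
              .................^.................
              ..............................~~~.~
              .....♣..........................~.~
              ...♣..♣.......................~.~.~
              .....♣.............................
              .....♣.............................


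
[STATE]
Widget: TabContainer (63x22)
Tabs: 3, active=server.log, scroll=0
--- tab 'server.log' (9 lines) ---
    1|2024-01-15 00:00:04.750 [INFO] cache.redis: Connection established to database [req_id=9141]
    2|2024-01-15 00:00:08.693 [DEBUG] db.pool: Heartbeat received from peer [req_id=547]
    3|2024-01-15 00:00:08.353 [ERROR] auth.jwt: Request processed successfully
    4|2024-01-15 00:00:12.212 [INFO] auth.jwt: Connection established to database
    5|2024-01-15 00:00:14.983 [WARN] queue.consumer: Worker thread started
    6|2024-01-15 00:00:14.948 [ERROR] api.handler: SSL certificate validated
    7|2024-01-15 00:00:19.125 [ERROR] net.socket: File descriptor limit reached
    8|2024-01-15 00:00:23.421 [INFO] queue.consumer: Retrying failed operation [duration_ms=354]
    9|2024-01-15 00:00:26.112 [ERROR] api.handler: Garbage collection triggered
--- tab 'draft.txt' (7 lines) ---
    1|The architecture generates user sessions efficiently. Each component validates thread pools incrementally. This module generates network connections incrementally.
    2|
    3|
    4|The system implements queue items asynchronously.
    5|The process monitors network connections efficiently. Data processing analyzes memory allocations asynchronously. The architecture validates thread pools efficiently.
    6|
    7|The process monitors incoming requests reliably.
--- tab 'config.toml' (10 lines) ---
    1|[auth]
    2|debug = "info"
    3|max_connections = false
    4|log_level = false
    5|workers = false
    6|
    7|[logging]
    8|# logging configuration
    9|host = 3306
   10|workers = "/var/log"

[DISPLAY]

[server.log]│ draft.txt │ config.toml                          
───────────────────────────────────────────────────────────────
2024-01-15 00:00:04.750 [INFO] cache.redis: Connection establis
2024-01-15 00:00:08.693 [DEBUG] db.pool: Heartbeat received fro
2024-01-15 00:00:08.353 [ERROR] auth.jwt: Request processed suc
2024-01-15 00:00:12.212 [INFO] auth.jwt: Connection established
2024-01-15 00:00:14.983 [WARN] queue.consumer: Worker thread st
2024-01-15 00:00:14.948 [ERROR] api.handler: SSL certificate va
2024-01-15 00:00:19.125 [ERROR] net.socket: File descriptor lim
2024-01-15 00:00:23.421 [INFO] queue.consumer: Retrying failed 
2024-01-15 00:00:26.112 [ERROR] api.handler: Garbage collection
                                                               
                                                               
                                                               
                                                               
                                                               
                                                               
                                                               
                                                               
                                                               
                                                               
                                                               


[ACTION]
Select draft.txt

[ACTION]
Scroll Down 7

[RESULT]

 server.log │[draft.txt]│ config.toml                          
───────────────────────────────────────────────────────────────
The process monitors incoming requests reliably.               
                                                               
                                                               
                                                               
                                                               
                                                               
                                                               
                                                               
                                                               
                                                               
                                                               
                                                               
                                                               
                                                               
                                                               
                                                               
                                                               
                                                               
                                                               
                                                               


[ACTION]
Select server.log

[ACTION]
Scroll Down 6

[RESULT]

[server.log]│ draft.txt │ config.toml                          
───────────────────────────────────────────────────────────────
2024-01-15 00:00:19.125 [ERROR] net.socket: File descriptor lim
2024-01-15 00:00:23.421 [INFO] queue.consumer: Retrying failed 
2024-01-15 00:00:26.112 [ERROR] api.handler: Garbage collection
                                                               
                                                               
                                                               
                                                               
                                                               
                                                               
                                                               
                                                               
                                                               
                                                               
                                                               
                                                               
                                                               
                                                               
                                                               
                                                               
                                                               
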